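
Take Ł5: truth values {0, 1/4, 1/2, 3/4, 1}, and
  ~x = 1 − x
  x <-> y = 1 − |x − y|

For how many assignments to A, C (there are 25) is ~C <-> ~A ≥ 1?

5

value 1: 5 assignments (counts)
value 3/4: 8 assignments
value 1/2: 6 assignments
value 1/4: 4 assignments
value 0: 2 assignments
So 5 of the 25 assignments meet the threshold.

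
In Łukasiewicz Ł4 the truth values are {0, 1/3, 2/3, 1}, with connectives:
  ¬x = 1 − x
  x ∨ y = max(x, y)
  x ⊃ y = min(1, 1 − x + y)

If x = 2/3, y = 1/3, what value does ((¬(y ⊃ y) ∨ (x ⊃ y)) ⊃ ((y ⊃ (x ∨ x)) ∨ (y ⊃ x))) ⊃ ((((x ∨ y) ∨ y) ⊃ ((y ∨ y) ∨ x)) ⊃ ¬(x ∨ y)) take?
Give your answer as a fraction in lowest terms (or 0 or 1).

1/3

y ⊃ y = 1/3 ⊃ 1/3 = 1
¬(y ⊃ y) = ¬1 = 0
x ⊃ y = 2/3 ⊃ 1/3 = 2/3
¬(y ⊃ y) ∨ (x ⊃ y) = 0 ∨ 2/3 = 2/3
x ∨ x = 2/3 ∨ 2/3 = 2/3
y ⊃ (x ∨ x) = 1/3 ⊃ 2/3 = 1
y ⊃ x = 1/3 ⊃ 2/3 = 1
(y ⊃ (x ∨ x)) ∨ (y ⊃ x) = 1 ∨ 1 = 1
(¬(y ⊃ y) ∨ (x ⊃ y)) ⊃ ((y ⊃ (x ∨ x)) ∨ (y ⊃ x)) = 2/3 ⊃ 1 = 1
x ∨ y = 2/3 ∨ 1/3 = 2/3
(x ∨ y) ∨ y = 2/3 ∨ 1/3 = 2/3
y ∨ y = 1/3 ∨ 1/3 = 1/3
(y ∨ y) ∨ x = 1/3 ∨ 2/3 = 2/3
((x ∨ y) ∨ y) ⊃ ((y ∨ y) ∨ x) = 2/3 ⊃ 2/3 = 1
x ∨ y = 2/3 ∨ 1/3 = 2/3
¬(x ∨ y) = ¬2/3 = 1/3
(((x ∨ y) ∨ y) ⊃ ((y ∨ y) ∨ x)) ⊃ ¬(x ∨ y) = 1 ⊃ 1/3 = 1/3
((¬(y ⊃ y) ∨ (x ⊃ y)) ⊃ ((y ⊃ (x ∨ x)) ∨ (y ⊃ x))) ⊃ ((((x ∨ y) ∨ y) ⊃ ((y ∨ y) ∨ x)) ⊃ ¬(x ∨ y)) = 1 ⊃ 1/3 = 1/3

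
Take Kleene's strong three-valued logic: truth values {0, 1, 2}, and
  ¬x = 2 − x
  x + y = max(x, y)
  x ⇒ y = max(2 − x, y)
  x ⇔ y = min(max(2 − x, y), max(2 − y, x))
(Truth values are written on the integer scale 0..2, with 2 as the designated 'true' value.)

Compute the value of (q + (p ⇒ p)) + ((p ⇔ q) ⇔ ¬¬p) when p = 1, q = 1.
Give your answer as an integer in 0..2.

p ⇒ p = 1 ⇒ 1 = 1
q + (p ⇒ p) = 1 + 1 = 1
p ⇔ q = 1 ⇔ 1 = 1
¬p = ¬1 = 1
¬¬p = ¬1 = 1
(p ⇔ q) ⇔ ¬¬p = 1 ⇔ 1 = 1
(q + (p ⇒ p)) + ((p ⇔ q) ⇔ ¬¬p) = 1 + 1 = 1

1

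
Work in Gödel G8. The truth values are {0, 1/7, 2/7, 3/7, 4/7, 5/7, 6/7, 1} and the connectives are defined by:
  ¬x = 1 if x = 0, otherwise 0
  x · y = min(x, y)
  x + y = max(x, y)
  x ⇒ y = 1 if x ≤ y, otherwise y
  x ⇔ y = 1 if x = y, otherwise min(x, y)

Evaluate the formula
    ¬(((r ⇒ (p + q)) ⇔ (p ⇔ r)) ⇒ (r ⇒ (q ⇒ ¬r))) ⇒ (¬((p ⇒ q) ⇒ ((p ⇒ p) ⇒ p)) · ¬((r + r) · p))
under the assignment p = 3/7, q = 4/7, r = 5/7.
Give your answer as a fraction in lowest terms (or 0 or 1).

0

p + q = 3/7 + 4/7 = 4/7
r ⇒ (p + q) = 5/7 ⇒ 4/7 = 4/7
p ⇔ r = 3/7 ⇔ 5/7 = 3/7
(r ⇒ (p + q)) ⇔ (p ⇔ r) = 4/7 ⇔ 3/7 = 3/7
¬r = ¬5/7 = 0
q ⇒ ¬r = 4/7 ⇒ 0 = 0
r ⇒ (q ⇒ ¬r) = 5/7 ⇒ 0 = 0
((r ⇒ (p + q)) ⇔ (p ⇔ r)) ⇒ (r ⇒ (q ⇒ ¬r)) = 3/7 ⇒ 0 = 0
¬(((r ⇒ (p + q)) ⇔ (p ⇔ r)) ⇒ (r ⇒ (q ⇒ ¬r))) = ¬0 = 1
p ⇒ q = 3/7 ⇒ 4/7 = 1
p ⇒ p = 3/7 ⇒ 3/7 = 1
(p ⇒ p) ⇒ p = 1 ⇒ 3/7 = 3/7
(p ⇒ q) ⇒ ((p ⇒ p) ⇒ p) = 1 ⇒ 3/7 = 3/7
¬((p ⇒ q) ⇒ ((p ⇒ p) ⇒ p)) = ¬3/7 = 0
r + r = 5/7 + 5/7 = 5/7
(r + r) · p = 5/7 · 3/7 = 3/7
¬((r + r) · p) = ¬3/7 = 0
¬((p ⇒ q) ⇒ ((p ⇒ p) ⇒ p)) · ¬((r + r) · p) = 0 · 0 = 0
¬(((r ⇒ (p + q)) ⇔ (p ⇔ r)) ⇒ (r ⇒ (q ⇒ ¬r))) ⇒ (¬((p ⇒ q) ⇒ ((p ⇒ p) ⇒ p)) · ¬((r + r) · p)) = 1 ⇒ 0 = 0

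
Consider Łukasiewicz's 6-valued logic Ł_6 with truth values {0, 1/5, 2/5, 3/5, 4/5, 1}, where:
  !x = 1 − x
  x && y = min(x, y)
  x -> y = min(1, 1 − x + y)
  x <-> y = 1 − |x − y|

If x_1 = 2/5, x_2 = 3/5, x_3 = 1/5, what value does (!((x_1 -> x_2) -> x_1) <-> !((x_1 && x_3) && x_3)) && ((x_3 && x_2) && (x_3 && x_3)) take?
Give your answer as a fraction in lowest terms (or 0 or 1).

x_1 -> x_2 = 2/5 -> 3/5 = 1
(x_1 -> x_2) -> x_1 = 1 -> 2/5 = 2/5
!((x_1 -> x_2) -> x_1) = !2/5 = 3/5
x_1 && x_3 = 2/5 && 1/5 = 1/5
(x_1 && x_3) && x_3 = 1/5 && 1/5 = 1/5
!((x_1 && x_3) && x_3) = !1/5 = 4/5
!((x_1 -> x_2) -> x_1) <-> !((x_1 && x_3) && x_3) = 3/5 <-> 4/5 = 4/5
x_3 && x_2 = 1/5 && 3/5 = 1/5
x_3 && x_3 = 1/5 && 1/5 = 1/5
(x_3 && x_2) && (x_3 && x_3) = 1/5 && 1/5 = 1/5
(!((x_1 -> x_2) -> x_1) <-> !((x_1 && x_3) && x_3)) && ((x_3 && x_2) && (x_3 && x_3)) = 4/5 && 1/5 = 1/5

1/5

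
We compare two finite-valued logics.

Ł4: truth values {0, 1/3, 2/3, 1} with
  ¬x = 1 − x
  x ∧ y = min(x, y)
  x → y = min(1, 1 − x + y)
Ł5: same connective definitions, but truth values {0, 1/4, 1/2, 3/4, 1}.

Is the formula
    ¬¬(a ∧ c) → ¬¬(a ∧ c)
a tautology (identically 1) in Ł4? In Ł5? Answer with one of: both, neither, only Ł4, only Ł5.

In Ł4: every assignment gives 1 — tautology.
In Ł5: every assignment gives 1 — tautology.

both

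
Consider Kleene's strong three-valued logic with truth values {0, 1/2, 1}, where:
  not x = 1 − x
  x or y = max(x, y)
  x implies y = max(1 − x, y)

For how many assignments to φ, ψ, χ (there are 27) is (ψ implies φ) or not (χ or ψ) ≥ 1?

15

value 1: 15 assignments (counts)
value 1/2: 9 assignments
value 0: 3 assignments
So 15 of the 27 assignments meet the threshold.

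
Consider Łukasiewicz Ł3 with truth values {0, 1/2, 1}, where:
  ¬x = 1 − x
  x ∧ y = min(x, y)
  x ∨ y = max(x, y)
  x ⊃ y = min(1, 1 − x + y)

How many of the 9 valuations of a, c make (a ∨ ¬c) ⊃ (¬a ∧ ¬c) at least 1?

a = 0, c = 0 ↦ 1  ≥
a = 0, c = 1/2 ↦ 1  ≥
a = 0, c = 1 ↦ 1  ≥
a = 1/2, c = 0 ↦ 1/2  <
a = 1/2, c = 1/2 ↦ 1  ≥
a = 1/2, c = 1 ↦ 1/2  <
a = 1, c = 0 ↦ 0  <
a = 1, c = 1/2 ↦ 0  <
a = 1, c = 1 ↦ 0  <
So 4 of the 9 assignments meet the threshold.

4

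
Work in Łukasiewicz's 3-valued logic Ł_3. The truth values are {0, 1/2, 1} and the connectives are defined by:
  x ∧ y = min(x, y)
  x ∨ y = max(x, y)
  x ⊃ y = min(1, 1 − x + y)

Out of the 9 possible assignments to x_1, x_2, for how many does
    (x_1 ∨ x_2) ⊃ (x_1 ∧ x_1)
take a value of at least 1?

x_1 = 0, x_2 = 0 ↦ 1  ≥
x_1 = 0, x_2 = 1/2 ↦ 1/2  <
x_1 = 0, x_2 = 1 ↦ 0  <
x_1 = 1/2, x_2 = 0 ↦ 1  ≥
x_1 = 1/2, x_2 = 1/2 ↦ 1  ≥
x_1 = 1/2, x_2 = 1 ↦ 1/2  <
x_1 = 1, x_2 = 0 ↦ 1  ≥
x_1 = 1, x_2 = 1/2 ↦ 1  ≥
x_1 = 1, x_2 = 1 ↦ 1  ≥
So 6 of the 9 assignments meet the threshold.

6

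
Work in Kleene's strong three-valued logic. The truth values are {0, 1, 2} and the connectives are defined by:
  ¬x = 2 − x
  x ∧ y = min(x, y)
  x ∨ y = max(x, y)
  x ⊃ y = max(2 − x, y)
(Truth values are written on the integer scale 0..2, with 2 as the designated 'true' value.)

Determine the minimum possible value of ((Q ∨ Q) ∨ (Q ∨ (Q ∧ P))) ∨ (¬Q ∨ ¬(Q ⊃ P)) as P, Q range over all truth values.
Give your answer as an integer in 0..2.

1

Take P = 0, Q = 1:
Q ∨ Q = 1 ∨ 1 = 1
Q ∧ P = 1 ∧ 0 = 0
Q ∨ (Q ∧ P) = 1 ∨ 0 = 1
(Q ∨ Q) ∨ (Q ∨ (Q ∧ P)) = 1 ∨ 1 = 1
¬Q = ¬1 = 1
Q ⊃ P = 1 ⊃ 0 = 1
¬(Q ⊃ P) = ¬1 = 1
¬Q ∨ ¬(Q ⊃ P) = 1 ∨ 1 = 1
((Q ∨ Q) ∨ (Q ∨ (Q ∧ P))) ∨ (¬Q ∨ ¬(Q ⊃ P)) = 1 ∨ 1 = 1
No assignment yields a value below 1, so this is the minimum.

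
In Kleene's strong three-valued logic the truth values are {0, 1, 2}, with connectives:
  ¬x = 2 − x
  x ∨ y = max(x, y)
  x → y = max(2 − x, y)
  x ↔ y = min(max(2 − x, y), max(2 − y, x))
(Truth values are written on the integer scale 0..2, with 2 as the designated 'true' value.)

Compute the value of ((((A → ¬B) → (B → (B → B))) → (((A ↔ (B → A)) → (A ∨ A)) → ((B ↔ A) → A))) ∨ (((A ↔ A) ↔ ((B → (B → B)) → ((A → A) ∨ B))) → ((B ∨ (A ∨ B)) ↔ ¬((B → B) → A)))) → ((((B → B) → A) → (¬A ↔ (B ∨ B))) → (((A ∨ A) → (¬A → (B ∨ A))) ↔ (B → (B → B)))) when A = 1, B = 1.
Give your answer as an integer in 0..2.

¬B = ¬1 = 1
A → ¬B = 1 → 1 = 1
B → B = 1 → 1 = 1
B → (B → B) = 1 → 1 = 1
(A → ¬B) → (B → (B → B)) = 1 → 1 = 1
B → A = 1 → 1 = 1
A ↔ (B → A) = 1 ↔ 1 = 1
A ∨ A = 1 ∨ 1 = 1
(A ↔ (B → A)) → (A ∨ A) = 1 → 1 = 1
B ↔ A = 1 ↔ 1 = 1
(B ↔ A) → A = 1 → 1 = 1
((A ↔ (B → A)) → (A ∨ A)) → ((B ↔ A) → A) = 1 → 1 = 1
((A → ¬B) → (B → (B → B))) → (((A ↔ (B → A)) → (A ∨ A)) → ((B ↔ A) → A)) = 1 → 1 = 1
A ↔ A = 1 ↔ 1 = 1
B → B = 1 → 1 = 1
B → (B → B) = 1 → 1 = 1
A → A = 1 → 1 = 1
(A → A) ∨ B = 1 ∨ 1 = 1
(B → (B → B)) → ((A → A) ∨ B) = 1 → 1 = 1
(A ↔ A) ↔ ((B → (B → B)) → ((A → A) ∨ B)) = 1 ↔ 1 = 1
A ∨ B = 1 ∨ 1 = 1
B ∨ (A ∨ B) = 1 ∨ 1 = 1
B → B = 1 → 1 = 1
(B → B) → A = 1 → 1 = 1
¬((B → B) → A) = ¬1 = 1
(B ∨ (A ∨ B)) ↔ ¬((B → B) → A) = 1 ↔ 1 = 1
((A ↔ A) ↔ ((B → (B → B)) → ((A → A) ∨ B))) → ((B ∨ (A ∨ B)) ↔ ¬((B → B) → A)) = 1 → 1 = 1
(((A → ¬B) → (B → (B → B))) → (((A ↔ (B → A)) → (A ∨ A)) → ((B ↔ A) → A))) ∨ (((A ↔ A) ↔ ((B → (B → B)) → ((A → A) ∨ B))) → ((B ∨ (A ∨ B)) ↔ ¬((B → B) → A))) = 1 ∨ 1 = 1
B → B = 1 → 1 = 1
(B → B) → A = 1 → 1 = 1
¬A = ¬1 = 1
B ∨ B = 1 ∨ 1 = 1
¬A ↔ (B ∨ B) = 1 ↔ 1 = 1
((B → B) → A) → (¬A ↔ (B ∨ B)) = 1 → 1 = 1
A ∨ A = 1 ∨ 1 = 1
¬A = ¬1 = 1
B ∨ A = 1 ∨ 1 = 1
¬A → (B ∨ A) = 1 → 1 = 1
(A ∨ A) → (¬A → (B ∨ A)) = 1 → 1 = 1
B → B = 1 → 1 = 1
B → (B → B) = 1 → 1 = 1
((A ∨ A) → (¬A → (B ∨ A))) ↔ (B → (B → B)) = 1 ↔ 1 = 1
(((B → B) → A) → (¬A ↔ (B ∨ B))) → (((A ∨ A) → (¬A → (B ∨ A))) ↔ (B → (B → B))) = 1 → 1 = 1
((((A → ¬B) → (B → (B → B))) → (((A ↔ (B → A)) → (A ∨ A)) → ((B ↔ A) → A))) ∨ (((A ↔ A) ↔ ((B → (B → B)) → ((A → A) ∨ B))) → ((B ∨ (A ∨ B)) ↔ ¬((B → B) → A)))) → ((((B → B) → A) → (¬A ↔ (B ∨ B))) → (((A ∨ A) → (¬A → (B ∨ A))) ↔ (B → (B → B)))) = 1 → 1 = 1

1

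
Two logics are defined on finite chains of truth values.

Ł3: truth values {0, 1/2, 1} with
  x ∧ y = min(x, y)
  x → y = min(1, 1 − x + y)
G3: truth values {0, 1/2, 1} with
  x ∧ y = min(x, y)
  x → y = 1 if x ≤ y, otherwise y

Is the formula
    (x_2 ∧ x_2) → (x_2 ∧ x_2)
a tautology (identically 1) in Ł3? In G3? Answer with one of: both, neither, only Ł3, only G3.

In Ł3: every assignment gives 1 — tautology.
In G3: every assignment gives 1 — tautology.

both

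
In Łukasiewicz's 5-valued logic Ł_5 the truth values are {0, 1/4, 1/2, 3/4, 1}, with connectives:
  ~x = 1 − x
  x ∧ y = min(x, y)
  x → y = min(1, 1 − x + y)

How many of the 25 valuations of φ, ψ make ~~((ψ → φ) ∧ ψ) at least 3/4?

value 1: 1 assignment (counts)
value 3/4: 4 assignments (counts)
value 1/2: 7 assignments
value 1/4: 7 assignments
value 0: 6 assignments
So 5 of the 25 assignments meet the threshold.

5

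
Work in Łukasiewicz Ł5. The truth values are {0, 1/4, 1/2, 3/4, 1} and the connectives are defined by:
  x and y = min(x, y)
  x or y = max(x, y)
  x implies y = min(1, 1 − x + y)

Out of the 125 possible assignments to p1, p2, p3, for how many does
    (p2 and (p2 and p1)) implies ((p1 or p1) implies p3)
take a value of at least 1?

110

value 1: 110 assignments (counts)
value 3/4: 7 assignments
value 1/2: 5 assignments
value 1/4: 2 assignments
value 0: 1 assignment
So 110 of the 125 assignments meet the threshold.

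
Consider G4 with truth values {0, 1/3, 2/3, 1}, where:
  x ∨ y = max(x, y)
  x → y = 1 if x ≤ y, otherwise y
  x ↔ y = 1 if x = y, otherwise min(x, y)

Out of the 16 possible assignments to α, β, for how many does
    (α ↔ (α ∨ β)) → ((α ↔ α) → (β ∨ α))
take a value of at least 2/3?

13

α = 0, β = 0 ↦ 0  <
α = 0, β = 1/3 ↦ 1  ≥
α = 0, β = 2/3 ↦ 1  ≥
α = 0, β = 1 ↦ 1  ≥
α = 1/3, β = 0 ↦ 1/3  <
α = 1/3, β = 1/3 ↦ 1/3  <
α = 1/3, β = 2/3 ↦ 1  ≥
α = 1/3, β = 1 ↦ 1  ≥
α = 2/3, β = 0 ↦ 2/3  ≥
α = 2/3, β = 1/3 ↦ 2/3  ≥
α = 2/3, β = 2/3 ↦ 2/3  ≥
α = 2/3, β = 1 ↦ 1  ≥
α = 1, β = 0 ↦ 1  ≥
α = 1, β = 1/3 ↦ 1  ≥
α = 1, β = 2/3 ↦ 1  ≥
α = 1, β = 1 ↦ 1  ≥
So 13 of the 16 assignments meet the threshold.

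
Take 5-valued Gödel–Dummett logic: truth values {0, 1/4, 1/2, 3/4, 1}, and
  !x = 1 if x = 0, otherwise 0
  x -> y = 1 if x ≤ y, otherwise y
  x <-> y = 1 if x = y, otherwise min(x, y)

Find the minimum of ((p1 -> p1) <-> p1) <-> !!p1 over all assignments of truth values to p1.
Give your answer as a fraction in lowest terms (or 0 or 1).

Take p1 = 1/4:
p1 -> p1 = 1/4 -> 1/4 = 1
(p1 -> p1) <-> p1 = 1 <-> 1/4 = 1/4
!p1 = !1/4 = 0
!!p1 = !0 = 1
((p1 -> p1) <-> p1) <-> !!p1 = 1/4 <-> 1 = 1/4
No assignment yields a value below 1/4, so this is the minimum.

1/4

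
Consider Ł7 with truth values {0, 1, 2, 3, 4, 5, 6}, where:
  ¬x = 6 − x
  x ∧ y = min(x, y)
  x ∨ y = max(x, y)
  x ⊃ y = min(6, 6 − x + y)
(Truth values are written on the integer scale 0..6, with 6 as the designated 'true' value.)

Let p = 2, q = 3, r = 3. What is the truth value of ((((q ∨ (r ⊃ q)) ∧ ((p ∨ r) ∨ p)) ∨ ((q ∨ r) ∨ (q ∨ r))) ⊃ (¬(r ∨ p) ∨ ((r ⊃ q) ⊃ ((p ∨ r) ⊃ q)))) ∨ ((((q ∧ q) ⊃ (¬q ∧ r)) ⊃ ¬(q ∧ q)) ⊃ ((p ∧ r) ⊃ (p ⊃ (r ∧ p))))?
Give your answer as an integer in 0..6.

r ⊃ q = 3 ⊃ 3 = 6
q ∨ (r ⊃ q) = 3 ∨ 6 = 6
p ∨ r = 2 ∨ 3 = 3
(p ∨ r) ∨ p = 3 ∨ 2 = 3
(q ∨ (r ⊃ q)) ∧ ((p ∨ r) ∨ p) = 6 ∧ 3 = 3
q ∨ r = 3 ∨ 3 = 3
q ∨ r = 3 ∨ 3 = 3
(q ∨ r) ∨ (q ∨ r) = 3 ∨ 3 = 3
((q ∨ (r ⊃ q)) ∧ ((p ∨ r) ∨ p)) ∨ ((q ∨ r) ∨ (q ∨ r)) = 3 ∨ 3 = 3
r ∨ p = 3 ∨ 2 = 3
¬(r ∨ p) = ¬3 = 3
r ⊃ q = 3 ⊃ 3 = 6
p ∨ r = 2 ∨ 3 = 3
(p ∨ r) ⊃ q = 3 ⊃ 3 = 6
(r ⊃ q) ⊃ ((p ∨ r) ⊃ q) = 6 ⊃ 6 = 6
¬(r ∨ p) ∨ ((r ⊃ q) ⊃ ((p ∨ r) ⊃ q)) = 3 ∨ 6 = 6
(((q ∨ (r ⊃ q)) ∧ ((p ∨ r) ∨ p)) ∨ ((q ∨ r) ∨ (q ∨ r))) ⊃ (¬(r ∨ p) ∨ ((r ⊃ q) ⊃ ((p ∨ r) ⊃ q))) = 3 ⊃ 6 = 6
q ∧ q = 3 ∧ 3 = 3
¬q = ¬3 = 3
¬q ∧ r = 3 ∧ 3 = 3
(q ∧ q) ⊃ (¬q ∧ r) = 3 ⊃ 3 = 6
q ∧ q = 3 ∧ 3 = 3
¬(q ∧ q) = ¬3 = 3
((q ∧ q) ⊃ (¬q ∧ r)) ⊃ ¬(q ∧ q) = 6 ⊃ 3 = 3
p ∧ r = 2 ∧ 3 = 2
r ∧ p = 3 ∧ 2 = 2
p ⊃ (r ∧ p) = 2 ⊃ 2 = 6
(p ∧ r) ⊃ (p ⊃ (r ∧ p)) = 2 ⊃ 6 = 6
(((q ∧ q) ⊃ (¬q ∧ r)) ⊃ ¬(q ∧ q)) ⊃ ((p ∧ r) ⊃ (p ⊃ (r ∧ p))) = 3 ⊃ 6 = 6
((((q ∨ (r ⊃ q)) ∧ ((p ∨ r) ∨ p)) ∨ ((q ∨ r) ∨ (q ∨ r))) ⊃ (¬(r ∨ p) ∨ ((r ⊃ q) ⊃ ((p ∨ r) ⊃ q)))) ∨ ((((q ∧ q) ⊃ (¬q ∧ r)) ⊃ ¬(q ∧ q)) ⊃ ((p ∧ r) ⊃ (p ⊃ (r ∧ p)))) = 6 ∨ 6 = 6

6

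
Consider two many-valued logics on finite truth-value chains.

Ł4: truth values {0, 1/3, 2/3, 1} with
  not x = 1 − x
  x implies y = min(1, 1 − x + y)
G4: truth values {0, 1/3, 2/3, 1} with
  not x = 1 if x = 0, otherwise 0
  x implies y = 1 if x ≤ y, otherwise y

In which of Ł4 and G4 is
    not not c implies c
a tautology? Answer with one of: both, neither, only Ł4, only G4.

In Ł4: every assignment gives 1 — tautology.
In G4: at c = 1/3 the value is 1/3 — not a tautology.

only Ł4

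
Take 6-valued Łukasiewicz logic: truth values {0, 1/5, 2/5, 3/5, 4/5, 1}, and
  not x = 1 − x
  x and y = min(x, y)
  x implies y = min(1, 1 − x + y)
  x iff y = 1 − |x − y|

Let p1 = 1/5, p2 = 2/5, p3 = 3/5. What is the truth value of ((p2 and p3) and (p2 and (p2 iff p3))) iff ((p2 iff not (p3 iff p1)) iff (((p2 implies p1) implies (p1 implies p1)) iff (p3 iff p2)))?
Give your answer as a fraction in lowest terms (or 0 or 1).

p2 and p3 = 2/5 and 3/5 = 2/5
p2 iff p3 = 2/5 iff 3/5 = 4/5
p2 and (p2 iff p3) = 2/5 and 4/5 = 2/5
(p2 and p3) and (p2 and (p2 iff p3)) = 2/5 and 2/5 = 2/5
p3 iff p1 = 3/5 iff 1/5 = 3/5
not (p3 iff p1) = not 3/5 = 2/5
p2 iff not (p3 iff p1) = 2/5 iff 2/5 = 1
p2 implies p1 = 2/5 implies 1/5 = 4/5
p1 implies p1 = 1/5 implies 1/5 = 1
(p2 implies p1) implies (p1 implies p1) = 4/5 implies 1 = 1
p3 iff p2 = 3/5 iff 2/5 = 4/5
((p2 implies p1) implies (p1 implies p1)) iff (p3 iff p2) = 1 iff 4/5 = 4/5
(p2 iff not (p3 iff p1)) iff (((p2 implies p1) implies (p1 implies p1)) iff (p3 iff p2)) = 1 iff 4/5 = 4/5
((p2 and p3) and (p2 and (p2 iff p3))) iff ((p2 iff not (p3 iff p1)) iff (((p2 implies p1) implies (p1 implies p1)) iff (p3 iff p2))) = 2/5 iff 4/5 = 3/5

3/5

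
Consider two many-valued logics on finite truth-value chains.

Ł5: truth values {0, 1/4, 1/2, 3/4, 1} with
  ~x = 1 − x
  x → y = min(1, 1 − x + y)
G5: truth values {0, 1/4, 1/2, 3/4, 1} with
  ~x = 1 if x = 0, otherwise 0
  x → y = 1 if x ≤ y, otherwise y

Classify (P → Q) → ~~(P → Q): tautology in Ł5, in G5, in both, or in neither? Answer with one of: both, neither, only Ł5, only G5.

both

In Ł5: every assignment gives 1 — tautology.
In G5: every assignment gives 1 — tautology.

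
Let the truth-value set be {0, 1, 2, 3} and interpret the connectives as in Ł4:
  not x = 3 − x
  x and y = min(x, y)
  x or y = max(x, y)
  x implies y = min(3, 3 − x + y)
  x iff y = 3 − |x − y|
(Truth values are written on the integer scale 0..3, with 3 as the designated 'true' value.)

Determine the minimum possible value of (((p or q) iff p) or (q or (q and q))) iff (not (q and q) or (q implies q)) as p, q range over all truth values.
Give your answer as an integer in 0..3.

Take p = 0, q = 1:
p or q = 0 or 1 = 1
(p or q) iff p = 1 iff 0 = 2
q and q = 1 and 1 = 1
q or (q and q) = 1 or 1 = 1
((p or q) iff p) or (q or (q and q)) = 2 or 1 = 2
q and q = 1 and 1 = 1
not (q and q) = not 1 = 2
q implies q = 1 implies 1 = 3
not (q and q) or (q implies q) = 2 or 3 = 3
(((p or q) iff p) or (q or (q and q))) iff (not (q and q) or (q implies q)) = 2 iff 3 = 2
No assignment yields a value below 2, so this is the minimum.

2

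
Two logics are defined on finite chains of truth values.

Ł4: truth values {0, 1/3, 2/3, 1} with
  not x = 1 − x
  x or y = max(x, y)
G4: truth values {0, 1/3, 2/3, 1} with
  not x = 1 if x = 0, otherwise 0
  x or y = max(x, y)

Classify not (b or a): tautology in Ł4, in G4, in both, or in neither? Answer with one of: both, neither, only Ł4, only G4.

In Ł4: at a = 0, b = 1/3 the value is 2/3 — not a tautology.
In G4: at a = 0, b = 1/3 the value is 0 — not a tautology.

neither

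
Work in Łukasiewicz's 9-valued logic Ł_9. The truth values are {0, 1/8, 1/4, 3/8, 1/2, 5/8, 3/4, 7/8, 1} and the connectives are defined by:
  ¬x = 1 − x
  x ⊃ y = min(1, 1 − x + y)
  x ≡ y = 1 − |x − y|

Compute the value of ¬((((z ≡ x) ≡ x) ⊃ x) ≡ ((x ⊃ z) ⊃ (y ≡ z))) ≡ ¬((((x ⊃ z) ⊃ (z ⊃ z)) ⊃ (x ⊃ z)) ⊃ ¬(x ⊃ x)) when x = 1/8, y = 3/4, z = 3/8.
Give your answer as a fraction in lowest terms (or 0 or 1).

1/8

z ≡ x = 3/8 ≡ 1/8 = 3/4
(z ≡ x) ≡ x = 3/4 ≡ 1/8 = 3/8
((z ≡ x) ≡ x) ⊃ x = 3/8 ⊃ 1/8 = 3/4
x ⊃ z = 1/8 ⊃ 3/8 = 1
y ≡ z = 3/4 ≡ 3/8 = 5/8
(x ⊃ z) ⊃ (y ≡ z) = 1 ⊃ 5/8 = 5/8
(((z ≡ x) ≡ x) ⊃ x) ≡ ((x ⊃ z) ⊃ (y ≡ z)) = 3/4 ≡ 5/8 = 7/8
¬((((z ≡ x) ≡ x) ⊃ x) ≡ ((x ⊃ z) ⊃ (y ≡ z))) = ¬7/8 = 1/8
x ⊃ z = 1/8 ⊃ 3/8 = 1
z ⊃ z = 3/8 ⊃ 3/8 = 1
(x ⊃ z) ⊃ (z ⊃ z) = 1 ⊃ 1 = 1
x ⊃ z = 1/8 ⊃ 3/8 = 1
((x ⊃ z) ⊃ (z ⊃ z)) ⊃ (x ⊃ z) = 1 ⊃ 1 = 1
x ⊃ x = 1/8 ⊃ 1/8 = 1
¬(x ⊃ x) = ¬1 = 0
(((x ⊃ z) ⊃ (z ⊃ z)) ⊃ (x ⊃ z)) ⊃ ¬(x ⊃ x) = 1 ⊃ 0 = 0
¬((((x ⊃ z) ⊃ (z ⊃ z)) ⊃ (x ⊃ z)) ⊃ ¬(x ⊃ x)) = ¬0 = 1
¬((((z ≡ x) ≡ x) ⊃ x) ≡ ((x ⊃ z) ⊃ (y ≡ z))) ≡ ¬((((x ⊃ z) ⊃ (z ⊃ z)) ⊃ (x ⊃ z)) ⊃ ¬(x ⊃ x)) = 1/8 ≡ 1 = 1/8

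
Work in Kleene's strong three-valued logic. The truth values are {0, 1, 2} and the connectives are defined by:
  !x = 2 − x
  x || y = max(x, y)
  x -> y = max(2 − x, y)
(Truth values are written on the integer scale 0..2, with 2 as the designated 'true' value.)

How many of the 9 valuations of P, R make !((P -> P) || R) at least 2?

0

P = 0, R = 0 ↦ 0  <
P = 0, R = 1 ↦ 0  <
P = 0, R = 2 ↦ 0  <
P = 1, R = 0 ↦ 1  <
P = 1, R = 1 ↦ 1  <
P = 1, R = 2 ↦ 0  <
P = 2, R = 0 ↦ 0  <
P = 2, R = 1 ↦ 0  <
P = 2, R = 2 ↦ 0  <
So 0 of the 9 assignments meet the threshold.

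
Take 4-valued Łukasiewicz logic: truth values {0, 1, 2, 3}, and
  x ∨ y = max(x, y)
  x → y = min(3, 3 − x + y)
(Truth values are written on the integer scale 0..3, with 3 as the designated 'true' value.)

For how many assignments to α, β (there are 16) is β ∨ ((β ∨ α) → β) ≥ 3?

10

α = 0, β = 0 ↦ 3  ≥
α = 0, β = 1 ↦ 3  ≥
α = 0, β = 2 ↦ 3  ≥
α = 0, β = 3 ↦ 3  ≥
α = 1, β = 0 ↦ 2  <
α = 1, β = 1 ↦ 3  ≥
α = 1, β = 2 ↦ 3  ≥
α = 1, β = 3 ↦ 3  ≥
α = 2, β = 0 ↦ 1  <
α = 2, β = 1 ↦ 2  <
α = 2, β = 2 ↦ 3  ≥
α = 2, β = 3 ↦ 3  ≥
α = 3, β = 0 ↦ 0  <
α = 3, β = 1 ↦ 1  <
α = 3, β = 2 ↦ 2  <
α = 3, β = 3 ↦ 3  ≥
So 10 of the 16 assignments meet the threshold.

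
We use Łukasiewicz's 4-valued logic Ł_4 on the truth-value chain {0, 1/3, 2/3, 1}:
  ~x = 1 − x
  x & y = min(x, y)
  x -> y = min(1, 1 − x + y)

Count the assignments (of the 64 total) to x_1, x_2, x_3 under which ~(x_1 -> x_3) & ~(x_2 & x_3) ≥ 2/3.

value 1: 4 assignments (counts)
value 2/3: 8 assignments (counts)
value 1/3: 12 assignments
value 0: 40 assignments
So 12 of the 64 assignments meet the threshold.

12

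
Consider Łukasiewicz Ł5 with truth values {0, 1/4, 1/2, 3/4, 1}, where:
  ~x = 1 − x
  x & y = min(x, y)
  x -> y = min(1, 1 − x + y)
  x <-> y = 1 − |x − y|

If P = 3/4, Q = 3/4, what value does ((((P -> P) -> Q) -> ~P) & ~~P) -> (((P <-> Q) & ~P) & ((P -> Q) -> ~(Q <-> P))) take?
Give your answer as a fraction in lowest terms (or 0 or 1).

1/2

P -> P = 3/4 -> 3/4 = 1
(P -> P) -> Q = 1 -> 3/4 = 3/4
~P = ~3/4 = 1/4
((P -> P) -> Q) -> ~P = 3/4 -> 1/4 = 1/2
~P = ~3/4 = 1/4
~~P = ~1/4 = 3/4
(((P -> P) -> Q) -> ~P) & ~~P = 1/2 & 3/4 = 1/2
P <-> Q = 3/4 <-> 3/4 = 1
~P = ~3/4 = 1/4
(P <-> Q) & ~P = 1 & 1/4 = 1/4
P -> Q = 3/4 -> 3/4 = 1
Q <-> P = 3/4 <-> 3/4 = 1
~(Q <-> P) = ~1 = 0
(P -> Q) -> ~(Q <-> P) = 1 -> 0 = 0
((P <-> Q) & ~P) & ((P -> Q) -> ~(Q <-> P)) = 1/4 & 0 = 0
((((P -> P) -> Q) -> ~P) & ~~P) -> (((P <-> Q) & ~P) & ((P -> Q) -> ~(Q <-> P))) = 1/2 -> 0 = 1/2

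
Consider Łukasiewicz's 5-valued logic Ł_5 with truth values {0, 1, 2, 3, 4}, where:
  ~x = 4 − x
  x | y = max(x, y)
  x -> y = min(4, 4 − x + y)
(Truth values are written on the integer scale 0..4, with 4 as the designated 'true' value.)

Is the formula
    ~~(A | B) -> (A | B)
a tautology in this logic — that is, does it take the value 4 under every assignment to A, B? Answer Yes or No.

At A = 3, B = 1, for instance:
A | B = 3 | 1 = 3
~(A | B) = ~3 = 1
~~(A | B) = ~1 = 3
~~(A | B) -> (A | B) = 3 -> 3 = 4
and checking the remaining 24 assignments likewise gives ≥ 4 in every case.

Yes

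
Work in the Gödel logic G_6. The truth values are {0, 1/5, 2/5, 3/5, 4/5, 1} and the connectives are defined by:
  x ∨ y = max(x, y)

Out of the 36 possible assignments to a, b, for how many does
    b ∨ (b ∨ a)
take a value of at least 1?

11

value 1: 11 assignments (counts)
value 4/5: 9 assignments
value 3/5: 7 assignments
value 2/5: 5 assignments
value 1/5: 3 assignments
value 0: 1 assignment
So 11 of the 36 assignments meet the threshold.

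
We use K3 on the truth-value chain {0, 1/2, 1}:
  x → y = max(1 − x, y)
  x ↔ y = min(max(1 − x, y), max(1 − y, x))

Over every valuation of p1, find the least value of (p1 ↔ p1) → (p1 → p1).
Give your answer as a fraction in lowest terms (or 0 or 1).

1/2

Take p1 = 1/2:
p1 ↔ p1 = 1/2 ↔ 1/2 = 1/2
p1 → p1 = 1/2 → 1/2 = 1/2
(p1 ↔ p1) → (p1 → p1) = 1/2 → 1/2 = 1/2
No assignment yields a value below 1/2, so this is the minimum.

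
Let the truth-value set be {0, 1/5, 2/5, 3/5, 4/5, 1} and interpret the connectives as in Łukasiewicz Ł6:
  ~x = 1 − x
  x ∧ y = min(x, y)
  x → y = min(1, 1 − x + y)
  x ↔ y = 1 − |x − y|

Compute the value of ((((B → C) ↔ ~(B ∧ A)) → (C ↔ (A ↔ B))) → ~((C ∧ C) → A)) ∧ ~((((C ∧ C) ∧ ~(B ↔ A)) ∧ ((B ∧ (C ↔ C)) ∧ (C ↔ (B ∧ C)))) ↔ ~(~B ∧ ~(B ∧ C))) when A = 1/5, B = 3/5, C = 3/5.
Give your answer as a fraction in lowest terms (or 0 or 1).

1/5

B → C = 3/5 → 3/5 = 1
B ∧ A = 3/5 ∧ 1/5 = 1/5
~(B ∧ A) = ~1/5 = 4/5
(B → C) ↔ ~(B ∧ A) = 1 ↔ 4/5 = 4/5
A ↔ B = 1/5 ↔ 3/5 = 3/5
C ↔ (A ↔ B) = 3/5 ↔ 3/5 = 1
((B → C) ↔ ~(B ∧ A)) → (C ↔ (A ↔ B)) = 4/5 → 1 = 1
C ∧ C = 3/5 ∧ 3/5 = 3/5
(C ∧ C) → A = 3/5 → 1/5 = 3/5
~((C ∧ C) → A) = ~3/5 = 2/5
(((B → C) ↔ ~(B ∧ A)) → (C ↔ (A ↔ B))) → ~((C ∧ C) → A) = 1 → 2/5 = 2/5
C ∧ C = 3/5 ∧ 3/5 = 3/5
B ↔ A = 3/5 ↔ 1/5 = 3/5
~(B ↔ A) = ~3/5 = 2/5
(C ∧ C) ∧ ~(B ↔ A) = 3/5 ∧ 2/5 = 2/5
C ↔ C = 3/5 ↔ 3/5 = 1
B ∧ (C ↔ C) = 3/5 ∧ 1 = 3/5
B ∧ C = 3/5 ∧ 3/5 = 3/5
C ↔ (B ∧ C) = 3/5 ↔ 3/5 = 1
(B ∧ (C ↔ C)) ∧ (C ↔ (B ∧ C)) = 3/5 ∧ 1 = 3/5
((C ∧ C) ∧ ~(B ↔ A)) ∧ ((B ∧ (C ↔ C)) ∧ (C ↔ (B ∧ C))) = 2/5 ∧ 3/5 = 2/5
~B = ~3/5 = 2/5
B ∧ C = 3/5 ∧ 3/5 = 3/5
~(B ∧ C) = ~3/5 = 2/5
~B ∧ ~(B ∧ C) = 2/5 ∧ 2/5 = 2/5
~(~B ∧ ~(B ∧ C)) = ~2/5 = 3/5
(((C ∧ C) ∧ ~(B ↔ A)) ∧ ((B ∧ (C ↔ C)) ∧ (C ↔ (B ∧ C)))) ↔ ~(~B ∧ ~(B ∧ C)) = 2/5 ↔ 3/5 = 4/5
~((((C ∧ C) ∧ ~(B ↔ A)) ∧ ((B ∧ (C ↔ C)) ∧ (C ↔ (B ∧ C)))) ↔ ~(~B ∧ ~(B ∧ C))) = ~4/5 = 1/5
((((B → C) ↔ ~(B ∧ A)) → (C ↔ (A ↔ B))) → ~((C ∧ C) → A)) ∧ ~((((C ∧ C) ∧ ~(B ↔ A)) ∧ ((B ∧ (C ↔ C)) ∧ (C ↔ (B ∧ C)))) ↔ ~(~B ∧ ~(B ∧ C))) = 2/5 ∧ 1/5 = 1/5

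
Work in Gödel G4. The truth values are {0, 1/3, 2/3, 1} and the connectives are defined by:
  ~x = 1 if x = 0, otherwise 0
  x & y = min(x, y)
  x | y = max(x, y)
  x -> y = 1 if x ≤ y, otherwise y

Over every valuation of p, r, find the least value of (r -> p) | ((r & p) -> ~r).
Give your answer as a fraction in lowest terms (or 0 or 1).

Take p = 1/3, r = 2/3:
r -> p = 2/3 -> 1/3 = 1/3
r & p = 2/3 & 1/3 = 1/3
~r = ~2/3 = 0
(r & p) -> ~r = 1/3 -> 0 = 0
(r -> p) | ((r & p) -> ~r) = 1/3 | 0 = 1/3
No assignment yields a value below 1/3, so this is the minimum.

1/3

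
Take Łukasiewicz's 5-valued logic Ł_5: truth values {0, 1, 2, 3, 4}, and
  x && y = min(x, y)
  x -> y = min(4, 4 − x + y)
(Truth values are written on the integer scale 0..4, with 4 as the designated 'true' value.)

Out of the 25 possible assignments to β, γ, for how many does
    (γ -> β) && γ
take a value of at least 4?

value 4: 1 assignment (counts)
value 3: 4 assignments
value 2: 7 assignments
value 1: 7 assignments
value 0: 6 assignments
So 1 of the 25 assignments meets the threshold.

1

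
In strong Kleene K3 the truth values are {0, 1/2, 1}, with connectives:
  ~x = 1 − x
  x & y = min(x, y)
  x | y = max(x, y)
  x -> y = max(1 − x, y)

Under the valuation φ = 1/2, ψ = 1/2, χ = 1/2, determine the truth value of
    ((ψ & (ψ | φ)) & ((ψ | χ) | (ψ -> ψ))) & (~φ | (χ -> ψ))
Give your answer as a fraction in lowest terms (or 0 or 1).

ψ | φ = 1/2 | 1/2 = 1/2
ψ & (ψ | φ) = 1/2 & 1/2 = 1/2
ψ | χ = 1/2 | 1/2 = 1/2
ψ -> ψ = 1/2 -> 1/2 = 1/2
(ψ | χ) | (ψ -> ψ) = 1/2 | 1/2 = 1/2
(ψ & (ψ | φ)) & ((ψ | χ) | (ψ -> ψ)) = 1/2 & 1/2 = 1/2
~φ = ~1/2 = 1/2
χ -> ψ = 1/2 -> 1/2 = 1/2
~φ | (χ -> ψ) = 1/2 | 1/2 = 1/2
((ψ & (ψ | φ)) & ((ψ | χ) | (ψ -> ψ))) & (~φ | (χ -> ψ)) = 1/2 & 1/2 = 1/2

1/2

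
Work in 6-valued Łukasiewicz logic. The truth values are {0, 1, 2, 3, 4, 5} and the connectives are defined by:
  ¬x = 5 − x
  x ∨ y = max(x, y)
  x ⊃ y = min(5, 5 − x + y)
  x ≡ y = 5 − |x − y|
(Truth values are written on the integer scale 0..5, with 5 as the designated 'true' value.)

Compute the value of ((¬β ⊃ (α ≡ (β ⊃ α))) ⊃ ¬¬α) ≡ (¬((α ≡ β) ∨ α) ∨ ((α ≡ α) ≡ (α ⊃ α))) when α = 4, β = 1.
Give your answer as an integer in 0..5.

4

¬β = ¬1 = 4
β ⊃ α = 1 ⊃ 4 = 5
α ≡ (β ⊃ α) = 4 ≡ 5 = 4
¬β ⊃ (α ≡ (β ⊃ α)) = 4 ⊃ 4 = 5
¬α = ¬4 = 1
¬¬α = ¬1 = 4
(¬β ⊃ (α ≡ (β ⊃ α))) ⊃ ¬¬α = 5 ⊃ 4 = 4
α ≡ β = 4 ≡ 1 = 2
(α ≡ β) ∨ α = 2 ∨ 4 = 4
¬((α ≡ β) ∨ α) = ¬4 = 1
α ≡ α = 4 ≡ 4 = 5
α ⊃ α = 4 ⊃ 4 = 5
(α ≡ α) ≡ (α ⊃ α) = 5 ≡ 5 = 5
¬((α ≡ β) ∨ α) ∨ ((α ≡ α) ≡ (α ⊃ α)) = 1 ∨ 5 = 5
((¬β ⊃ (α ≡ (β ⊃ α))) ⊃ ¬¬α) ≡ (¬((α ≡ β) ∨ α) ∨ ((α ≡ α) ≡ (α ⊃ α))) = 4 ≡ 5 = 4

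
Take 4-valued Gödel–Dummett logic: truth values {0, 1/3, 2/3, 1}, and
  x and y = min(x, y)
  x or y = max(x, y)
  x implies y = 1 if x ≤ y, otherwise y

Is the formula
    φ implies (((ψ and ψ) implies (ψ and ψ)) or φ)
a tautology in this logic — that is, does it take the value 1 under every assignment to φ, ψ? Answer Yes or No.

Yes

φ = 0, ψ = 0 ↦ 1
φ = 0, ψ = 1/3 ↦ 1
φ = 0, ψ = 2/3 ↦ 1
φ = 0, ψ = 1 ↦ 1
φ = 1/3, ψ = 0 ↦ 1
φ = 1/3, ψ = 1/3 ↦ 1
φ = 1/3, ψ = 2/3 ↦ 1
φ = 1/3, ψ = 1 ↦ 1
φ = 2/3, ψ = 0 ↦ 1
φ = 2/3, ψ = 1/3 ↦ 1
φ = 2/3, ψ = 2/3 ↦ 1
φ = 2/3, ψ = 1 ↦ 1
φ = 1, ψ = 0 ↦ 1
φ = 1, ψ = 1/3 ↦ 1
φ = 1, ψ = 2/3 ↦ 1
φ = 1, ψ = 1 ↦ 1
Every assignment gives a value ≥ 1.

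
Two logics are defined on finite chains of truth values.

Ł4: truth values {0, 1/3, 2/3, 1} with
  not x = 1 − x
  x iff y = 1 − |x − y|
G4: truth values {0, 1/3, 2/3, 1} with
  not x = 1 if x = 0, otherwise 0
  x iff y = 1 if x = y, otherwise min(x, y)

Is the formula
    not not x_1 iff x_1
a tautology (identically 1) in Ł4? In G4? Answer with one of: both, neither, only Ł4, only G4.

only Ł4

In Ł4: every assignment gives 1 — tautology.
In G4: at x_1 = 1/3 the value is 1/3 — not a tautology.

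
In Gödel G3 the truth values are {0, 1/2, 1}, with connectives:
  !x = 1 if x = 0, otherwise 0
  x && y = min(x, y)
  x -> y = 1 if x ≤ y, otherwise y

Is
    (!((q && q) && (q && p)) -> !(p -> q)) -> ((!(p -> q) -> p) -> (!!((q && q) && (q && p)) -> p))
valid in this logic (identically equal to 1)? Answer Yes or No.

No

Counterexample: take p = 1/2, q = 1/2.
q && q = 1/2 && 1/2 = 1/2
q && p = 1/2 && 1/2 = 1/2
(q && q) && (q && p) = 1/2 && 1/2 = 1/2
!((q && q) && (q && p)) = !1/2 = 0
p -> q = 1/2 -> 1/2 = 1
!(p -> q) = !1 = 0
!((q && q) && (q && p)) -> !(p -> q) = 0 -> 0 = 1
p -> q = 1/2 -> 1/2 = 1
!(p -> q) = !1 = 0
!(p -> q) -> p = 0 -> 1/2 = 1
q && q = 1/2 && 1/2 = 1/2
q && p = 1/2 && 1/2 = 1/2
(q && q) && (q && p) = 1/2 && 1/2 = 1/2
!((q && q) && (q && p)) = !1/2 = 0
!!((q && q) && (q && p)) = !0 = 1
!!((q && q) && (q && p)) -> p = 1 -> 1/2 = 1/2
(!(p -> q) -> p) -> (!!((q && q) && (q && p)) -> p) = 1 -> 1/2 = 1/2
(!((q && q) && (q && p)) -> !(p -> q)) -> ((!(p -> q) -> p) -> (!!((q && q) && (q && p)) -> p)) = 1 -> 1/2 = 1/2
This gives 1/2 ≠ 1.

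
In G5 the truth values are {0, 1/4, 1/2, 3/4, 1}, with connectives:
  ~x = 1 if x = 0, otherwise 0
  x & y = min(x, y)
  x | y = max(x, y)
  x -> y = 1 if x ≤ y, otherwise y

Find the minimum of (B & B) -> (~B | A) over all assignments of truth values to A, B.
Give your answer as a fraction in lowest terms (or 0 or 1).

Take A = 0, B = 1/4:
B & B = 1/4 & 1/4 = 1/4
~B = ~1/4 = 0
~B | A = 0 | 0 = 0
(B & B) -> (~B | A) = 1/4 -> 0 = 0
No assignment yields a value below 0, so this is the minimum.

0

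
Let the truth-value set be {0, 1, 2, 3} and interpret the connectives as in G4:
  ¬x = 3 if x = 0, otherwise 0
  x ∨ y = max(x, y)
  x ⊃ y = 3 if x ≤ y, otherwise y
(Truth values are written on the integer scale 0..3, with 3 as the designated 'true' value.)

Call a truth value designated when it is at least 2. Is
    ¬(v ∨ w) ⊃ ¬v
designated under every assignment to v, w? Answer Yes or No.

Yes

v = 0, w = 0 ↦ 3
v = 0, w = 1 ↦ 3
v = 0, w = 2 ↦ 3
v = 0, w = 3 ↦ 3
v = 1, w = 0 ↦ 3
v = 1, w = 1 ↦ 3
v = 1, w = 2 ↦ 3
v = 1, w = 3 ↦ 3
v = 2, w = 0 ↦ 3
v = 2, w = 1 ↦ 3
v = 2, w = 2 ↦ 3
v = 2, w = 3 ↦ 3
v = 3, w = 0 ↦ 3
v = 3, w = 1 ↦ 3
v = 3, w = 2 ↦ 3
v = 3, w = 3 ↦ 3
Every assignment gives a value ≥ 2.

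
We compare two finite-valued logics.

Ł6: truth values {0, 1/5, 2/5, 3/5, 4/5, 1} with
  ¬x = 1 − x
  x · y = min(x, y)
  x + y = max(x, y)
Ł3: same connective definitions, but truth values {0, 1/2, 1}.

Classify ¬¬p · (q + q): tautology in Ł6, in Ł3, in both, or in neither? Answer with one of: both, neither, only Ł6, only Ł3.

In Ł6: at p = 0, q = 0 the value is 0 — not a tautology.
In Ł3: at p = 0, q = 0 the value is 0 — not a tautology.

neither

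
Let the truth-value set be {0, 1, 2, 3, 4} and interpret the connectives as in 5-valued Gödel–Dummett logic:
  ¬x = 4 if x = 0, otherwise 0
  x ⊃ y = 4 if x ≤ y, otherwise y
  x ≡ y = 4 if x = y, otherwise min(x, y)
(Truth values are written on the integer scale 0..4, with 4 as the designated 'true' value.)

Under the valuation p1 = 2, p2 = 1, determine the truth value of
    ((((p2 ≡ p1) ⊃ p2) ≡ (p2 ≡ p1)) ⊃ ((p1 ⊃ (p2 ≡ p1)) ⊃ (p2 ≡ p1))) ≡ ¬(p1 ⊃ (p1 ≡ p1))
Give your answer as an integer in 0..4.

p2 ≡ p1 = 1 ≡ 2 = 1
(p2 ≡ p1) ⊃ p2 = 1 ⊃ 1 = 4
p2 ≡ p1 = 1 ≡ 2 = 1
((p2 ≡ p1) ⊃ p2) ≡ (p2 ≡ p1) = 4 ≡ 1 = 1
p2 ≡ p1 = 1 ≡ 2 = 1
p1 ⊃ (p2 ≡ p1) = 2 ⊃ 1 = 1
p2 ≡ p1 = 1 ≡ 2 = 1
(p1 ⊃ (p2 ≡ p1)) ⊃ (p2 ≡ p1) = 1 ⊃ 1 = 4
(((p2 ≡ p1) ⊃ p2) ≡ (p2 ≡ p1)) ⊃ ((p1 ⊃ (p2 ≡ p1)) ⊃ (p2 ≡ p1)) = 1 ⊃ 4 = 4
p1 ≡ p1 = 2 ≡ 2 = 4
p1 ⊃ (p1 ≡ p1) = 2 ⊃ 4 = 4
¬(p1 ⊃ (p1 ≡ p1)) = ¬4 = 0
((((p2 ≡ p1) ⊃ p2) ≡ (p2 ≡ p1)) ⊃ ((p1 ⊃ (p2 ≡ p1)) ⊃ (p2 ≡ p1))) ≡ ¬(p1 ⊃ (p1 ≡ p1)) = 4 ≡ 0 = 0

0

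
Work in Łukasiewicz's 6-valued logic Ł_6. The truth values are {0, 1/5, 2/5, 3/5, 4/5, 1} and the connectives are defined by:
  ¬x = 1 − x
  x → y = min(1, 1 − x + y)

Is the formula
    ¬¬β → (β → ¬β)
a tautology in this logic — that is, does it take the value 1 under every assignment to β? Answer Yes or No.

No

Counterexample: take β = 4/5.
¬β = ¬4/5 = 1/5
¬¬β = ¬1/5 = 4/5
¬β = ¬4/5 = 1/5
β → ¬β = 4/5 → 1/5 = 2/5
¬¬β → (β → ¬β) = 4/5 → 2/5 = 3/5
This gives 3/5 ≠ 1.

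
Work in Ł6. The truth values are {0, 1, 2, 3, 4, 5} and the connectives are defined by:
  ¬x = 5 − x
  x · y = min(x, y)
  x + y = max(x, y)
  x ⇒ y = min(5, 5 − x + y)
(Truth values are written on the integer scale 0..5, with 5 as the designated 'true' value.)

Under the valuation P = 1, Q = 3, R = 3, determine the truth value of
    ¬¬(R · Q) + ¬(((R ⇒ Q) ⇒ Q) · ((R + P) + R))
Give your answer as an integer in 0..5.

R · Q = 3 · 3 = 3
¬(R · Q) = ¬3 = 2
¬¬(R · Q) = ¬2 = 3
R ⇒ Q = 3 ⇒ 3 = 5
(R ⇒ Q) ⇒ Q = 5 ⇒ 3 = 3
R + P = 3 + 1 = 3
(R + P) + R = 3 + 3 = 3
((R ⇒ Q) ⇒ Q) · ((R + P) + R) = 3 · 3 = 3
¬(((R ⇒ Q) ⇒ Q) · ((R + P) + R)) = ¬3 = 2
¬¬(R · Q) + ¬(((R ⇒ Q) ⇒ Q) · ((R + P) + R)) = 3 + 2 = 3

3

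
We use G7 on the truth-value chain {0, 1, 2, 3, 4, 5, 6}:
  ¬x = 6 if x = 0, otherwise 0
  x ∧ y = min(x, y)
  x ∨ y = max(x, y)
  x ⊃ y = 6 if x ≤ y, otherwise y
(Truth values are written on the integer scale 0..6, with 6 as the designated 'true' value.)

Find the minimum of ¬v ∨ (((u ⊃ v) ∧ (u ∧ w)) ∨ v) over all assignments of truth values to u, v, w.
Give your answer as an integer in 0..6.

1

Take u = 0, v = 1, w = 0:
¬v = ¬1 = 0
u ⊃ v = 0 ⊃ 1 = 6
u ∧ w = 0 ∧ 0 = 0
(u ⊃ v) ∧ (u ∧ w) = 6 ∧ 0 = 0
((u ⊃ v) ∧ (u ∧ w)) ∨ v = 0 ∨ 1 = 1
¬v ∨ (((u ⊃ v) ∧ (u ∧ w)) ∨ v) = 0 ∨ 1 = 1
No assignment yields a value below 1, so this is the minimum.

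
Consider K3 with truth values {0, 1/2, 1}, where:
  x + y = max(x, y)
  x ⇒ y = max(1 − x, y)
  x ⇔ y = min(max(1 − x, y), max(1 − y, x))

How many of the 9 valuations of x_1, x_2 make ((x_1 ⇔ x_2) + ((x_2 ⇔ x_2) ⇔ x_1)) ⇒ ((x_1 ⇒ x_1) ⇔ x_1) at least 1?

x_1 = 0, x_2 = 0 ↦ 0  <
x_1 = 0, x_2 = 1/2 ↦ 1/2  <
x_1 = 0, x_2 = 1 ↦ 1  ≥
x_1 = 1/2, x_2 = 0 ↦ 1/2  <
x_1 = 1/2, x_2 = 1/2 ↦ 1/2  <
x_1 = 1/2, x_2 = 1 ↦ 1/2  <
x_1 = 1, x_2 = 0 ↦ 1  ≥
x_1 = 1, x_2 = 1/2 ↦ 1  ≥
x_1 = 1, x_2 = 1 ↦ 1  ≥
So 4 of the 9 assignments meet the threshold.

4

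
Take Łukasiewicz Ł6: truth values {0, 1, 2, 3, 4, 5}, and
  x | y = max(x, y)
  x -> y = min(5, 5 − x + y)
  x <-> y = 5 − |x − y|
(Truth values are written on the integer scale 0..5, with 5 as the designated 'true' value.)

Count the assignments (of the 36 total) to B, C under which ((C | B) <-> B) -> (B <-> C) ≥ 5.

value 5: 21 assignments (counts)
value 4: 5 assignments
value 3: 4 assignments
value 2: 3 assignments
value 1: 2 assignments
value 0: 1 assignment
So 21 of the 36 assignments meet the threshold.

21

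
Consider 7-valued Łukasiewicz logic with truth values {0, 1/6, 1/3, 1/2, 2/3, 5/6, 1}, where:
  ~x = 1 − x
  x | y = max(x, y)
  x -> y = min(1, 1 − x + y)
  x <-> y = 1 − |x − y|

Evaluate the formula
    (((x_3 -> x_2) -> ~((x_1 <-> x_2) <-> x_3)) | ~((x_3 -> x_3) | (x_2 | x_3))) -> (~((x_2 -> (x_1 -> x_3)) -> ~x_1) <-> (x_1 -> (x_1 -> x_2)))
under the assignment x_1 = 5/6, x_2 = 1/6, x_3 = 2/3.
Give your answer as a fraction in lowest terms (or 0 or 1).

5/6

x_3 -> x_2 = 2/3 -> 1/6 = 1/2
x_1 <-> x_2 = 5/6 <-> 1/6 = 1/3
(x_1 <-> x_2) <-> x_3 = 1/3 <-> 2/3 = 2/3
~((x_1 <-> x_2) <-> x_3) = ~2/3 = 1/3
(x_3 -> x_2) -> ~((x_1 <-> x_2) <-> x_3) = 1/2 -> 1/3 = 5/6
x_3 -> x_3 = 2/3 -> 2/3 = 1
x_2 | x_3 = 1/6 | 2/3 = 2/3
(x_3 -> x_3) | (x_2 | x_3) = 1 | 2/3 = 1
~((x_3 -> x_3) | (x_2 | x_3)) = ~1 = 0
((x_3 -> x_2) -> ~((x_1 <-> x_2) <-> x_3)) | ~((x_3 -> x_3) | (x_2 | x_3)) = 5/6 | 0 = 5/6
x_1 -> x_3 = 5/6 -> 2/3 = 5/6
x_2 -> (x_1 -> x_3) = 1/6 -> 5/6 = 1
~x_1 = ~5/6 = 1/6
(x_2 -> (x_1 -> x_3)) -> ~x_1 = 1 -> 1/6 = 1/6
~((x_2 -> (x_1 -> x_3)) -> ~x_1) = ~1/6 = 5/6
x_1 -> x_2 = 5/6 -> 1/6 = 1/3
x_1 -> (x_1 -> x_2) = 5/6 -> 1/3 = 1/2
~((x_2 -> (x_1 -> x_3)) -> ~x_1) <-> (x_1 -> (x_1 -> x_2)) = 5/6 <-> 1/2 = 2/3
(((x_3 -> x_2) -> ~((x_1 <-> x_2) <-> x_3)) | ~((x_3 -> x_3) | (x_2 | x_3))) -> (~((x_2 -> (x_1 -> x_3)) -> ~x_1) <-> (x_1 -> (x_1 -> x_2))) = 5/6 -> 2/3 = 5/6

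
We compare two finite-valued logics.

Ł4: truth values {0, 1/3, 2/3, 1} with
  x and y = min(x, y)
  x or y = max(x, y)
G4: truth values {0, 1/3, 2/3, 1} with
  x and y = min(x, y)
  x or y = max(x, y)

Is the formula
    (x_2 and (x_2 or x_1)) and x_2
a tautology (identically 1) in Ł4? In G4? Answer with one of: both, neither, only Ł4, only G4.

In Ł4: at x_1 = 0, x_2 = 0 the value is 0 — not a tautology.
In G4: at x_1 = 0, x_2 = 0 the value is 0 — not a tautology.

neither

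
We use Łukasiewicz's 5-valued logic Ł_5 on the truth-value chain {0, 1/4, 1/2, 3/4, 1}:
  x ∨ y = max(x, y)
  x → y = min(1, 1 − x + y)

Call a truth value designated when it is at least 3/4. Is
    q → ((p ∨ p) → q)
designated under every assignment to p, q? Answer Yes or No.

At p = 3/4, q = 1/2, for instance:
p ∨ p = 3/4 ∨ 3/4 = 3/4
(p ∨ p) → q = 3/4 → 1/2 = 3/4
q → ((p ∨ p) → q) = 1/2 → 3/4 = 1
and checking the remaining 24 assignments likewise gives ≥ 3/4 in every case.

Yes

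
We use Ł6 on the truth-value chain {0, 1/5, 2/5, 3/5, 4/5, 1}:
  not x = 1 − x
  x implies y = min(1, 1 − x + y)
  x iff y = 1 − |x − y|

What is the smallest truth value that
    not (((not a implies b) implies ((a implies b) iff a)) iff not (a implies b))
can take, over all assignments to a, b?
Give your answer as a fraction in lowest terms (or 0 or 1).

0

Take a = 0, b = 1:
not a = not 0 = 1
not a implies b = 1 implies 1 = 1
a implies b = 0 implies 1 = 1
(a implies b) iff a = 1 iff 0 = 0
(not a implies b) implies ((a implies b) iff a) = 1 implies 0 = 0
a implies b = 0 implies 1 = 1
not (a implies b) = not 1 = 0
((not a implies b) implies ((a implies b) iff a)) iff not (a implies b) = 0 iff 0 = 1
not (((not a implies b) implies ((a implies b) iff a)) iff not (a implies b)) = not 1 = 0
No assignment yields a value below 0, so this is the minimum.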